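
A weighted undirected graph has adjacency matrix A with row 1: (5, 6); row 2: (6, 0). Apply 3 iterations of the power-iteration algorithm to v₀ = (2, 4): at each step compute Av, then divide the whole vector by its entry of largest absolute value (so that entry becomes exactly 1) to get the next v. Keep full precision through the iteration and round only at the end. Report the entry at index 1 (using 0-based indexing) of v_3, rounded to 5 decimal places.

0.59655

Av0 = (34.000000, 12.000000); divide by 34.000000 → v1 = (1.000000, 0.352941)
Av1 = (7.117647, 6.000000); divide by 7.117647 → v2 = (1.000000, 0.842975)
Av2 = (10.057851, 6.000000); divide by 10.057851 → v3 = (1.000000, 0.596549)
Requested entry of v3: 1452/2434 = 0.59655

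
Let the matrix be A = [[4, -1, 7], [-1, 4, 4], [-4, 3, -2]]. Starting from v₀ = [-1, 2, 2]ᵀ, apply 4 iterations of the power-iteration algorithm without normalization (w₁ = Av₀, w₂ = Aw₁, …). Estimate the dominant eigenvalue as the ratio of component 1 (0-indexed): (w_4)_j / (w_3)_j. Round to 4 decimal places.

3.5016

w1 = Av₀ = (4·(-1) + (-1)·2 + 7·2; (-1)·(-1) + 4·2 + 4·2; (-4)·(-1) + 3·2 + (-2)·2) = (8, 17, 6)
w2 = Aw1 = (4·8 + (-1)·17 + 7·6; (-1)·8 + 4·17 + 4·6; (-4)·8 + 3·17 + (-2)·6) = (57, 84, 7)
w3 = Aw2 = (193, 307, 10)
w4 = Aw3 = (535, 1075, 129)
Ratio at component: 1075 / 307 = 3.5016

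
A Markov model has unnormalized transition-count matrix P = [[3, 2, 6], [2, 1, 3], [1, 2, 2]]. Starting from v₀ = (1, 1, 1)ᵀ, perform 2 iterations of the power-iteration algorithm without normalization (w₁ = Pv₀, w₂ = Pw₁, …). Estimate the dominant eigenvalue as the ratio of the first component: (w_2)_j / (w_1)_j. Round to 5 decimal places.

w1 = Pv₀ = (3·1 + 2·1 + 6·1; 2·1 + 1·1 + 3·1; 1·1 + 2·1 + 2·1) = (11, 6, 5)
w2 = Pw1 = (3·11 + 2·6 + 6·5; 2·11 + 1·6 + 3·5; 1·11 + 2·6 + 2·5) = (75, 43, 33)
Ratio at component: 75 / 11 = 6.81818

6.81818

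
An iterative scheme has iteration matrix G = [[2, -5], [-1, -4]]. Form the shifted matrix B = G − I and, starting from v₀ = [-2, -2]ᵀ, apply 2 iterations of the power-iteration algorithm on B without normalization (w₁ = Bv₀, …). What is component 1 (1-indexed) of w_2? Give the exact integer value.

-52

B = G − I has rows (1, -5); (-1, -5)
w1 = Bv₀ = (1·(-2) + (-5)·(-2); (-1)·(-2) + (-5)·(-2)) = (8, 12)
w2 = Bw1 = (1·8 + (-5)·12; (-1)·8 + (-5)·12) = (-52, -68)
Requested component of w2: -52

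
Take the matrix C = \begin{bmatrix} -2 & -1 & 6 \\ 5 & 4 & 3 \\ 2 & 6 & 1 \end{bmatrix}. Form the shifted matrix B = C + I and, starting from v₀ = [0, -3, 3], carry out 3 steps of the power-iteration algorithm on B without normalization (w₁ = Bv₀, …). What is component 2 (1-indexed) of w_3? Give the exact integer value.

-294

B = C + I has rows (-1, -1, 6); (5, 5, 3); (2, 6, 2)
w1 = Bv₀ = ((-1)·0 + (-1)·(-3) + 6·3; 5·0 + 5·(-3) + 3·3; 2·0 + 6·(-3) + 2·3) = (21, -6, -12)
w2 = Bw1 = ((-1)·21 + (-1)·(-6) + 6·(-12); 5·21 + 5·(-6) + 3·(-12); 2·21 + 6·(-6) + 2·(-12)) = (-87, 39, -18)
w3 = Bw2 = (-60, -294, 24)
Requested component of w3: -294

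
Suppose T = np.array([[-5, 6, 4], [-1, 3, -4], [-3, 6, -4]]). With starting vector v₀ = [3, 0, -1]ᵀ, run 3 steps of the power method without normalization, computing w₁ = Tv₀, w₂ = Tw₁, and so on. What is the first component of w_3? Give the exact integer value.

179

w1 = Tv₀ = ((-5)·3 + 6·0 + 4·(-1); (-1)·3 + 3·0 + (-4)·(-1); (-3)·3 + 6·0 + (-4)·(-1)) = (-19, 1, -5)
w2 = Tw1 = ((-5)·(-19) + 6·1 + 4·(-5); (-1)·(-19) + 3·1 + (-4)·(-5); (-3)·(-19) + 6·1 + (-4)·(-5)) = (81, 42, 83)
w3 = Tw2 = (179, -287, -323)
The requested component of w3 is 179.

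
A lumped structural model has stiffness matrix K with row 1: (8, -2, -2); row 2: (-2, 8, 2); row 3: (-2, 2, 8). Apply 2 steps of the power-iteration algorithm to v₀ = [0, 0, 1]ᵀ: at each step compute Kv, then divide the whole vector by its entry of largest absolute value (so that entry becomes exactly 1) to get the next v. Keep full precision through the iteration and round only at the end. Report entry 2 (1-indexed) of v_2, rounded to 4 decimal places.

0.5000

Kv0 = (-2.00000, 2.00000, 8.00000); divide by 8.00000 → v1 = (-0.25000, 0.25000, 1.00000)
Kv1 = (-4.50000, 4.50000, 9.00000); divide by 9.00000 → v2 = (-0.50000, 0.50000, 1.00000)
Requested entry of v2: 36/72 = 0.5000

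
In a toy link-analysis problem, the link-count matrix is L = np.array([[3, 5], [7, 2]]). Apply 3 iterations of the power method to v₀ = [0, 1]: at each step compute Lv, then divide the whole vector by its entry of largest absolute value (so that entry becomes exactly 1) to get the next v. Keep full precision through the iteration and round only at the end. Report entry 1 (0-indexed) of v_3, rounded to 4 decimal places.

0.9370

Lv0 = (5.00000, 2.00000); divide by 5.00000 → v1 = (1.00000, 0.40000)
Lv1 = (5.00000, 7.80000); divide by 7.80000 → v2 = (0.64103, 1.00000)
Lv2 = (6.92308, 6.48718); divide by 6.92308 → v3 = (1.00000, 0.93704)
Requested entry of v3: 253/270 = 0.9370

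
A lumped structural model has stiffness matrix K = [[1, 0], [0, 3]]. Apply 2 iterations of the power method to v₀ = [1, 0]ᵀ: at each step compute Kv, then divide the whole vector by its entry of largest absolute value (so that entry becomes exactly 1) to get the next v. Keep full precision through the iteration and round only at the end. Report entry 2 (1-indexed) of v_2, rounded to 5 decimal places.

Kv0 = (1.000000, 0.000000); divide by 1.000000 → v1 = (1.000000, 0.000000)
Kv1 = (1.000000, 0.000000); divide by 1.000000 → v2 = (1.000000, 0.000000)
Requested entry of v2: 0/1 = 0.00000

0.00000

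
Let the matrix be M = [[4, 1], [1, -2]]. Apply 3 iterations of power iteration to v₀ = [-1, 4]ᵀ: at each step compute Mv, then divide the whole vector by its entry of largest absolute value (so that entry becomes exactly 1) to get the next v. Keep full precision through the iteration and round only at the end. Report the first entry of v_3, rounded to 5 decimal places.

0.40000

Mv0 = (0.000000, -9.000000); divide by -9.000000 → v1 = (0.000000, 1.000000)
Mv1 = (1.000000, -2.000000); divide by -2.000000 → v2 = (-0.500000, 1.000000)
Mv2 = (-1.000000, -2.500000); divide by -2.500000 → v3 = (0.400000, 1.000000)
Requested entry of v3: -18/-45 = 0.40000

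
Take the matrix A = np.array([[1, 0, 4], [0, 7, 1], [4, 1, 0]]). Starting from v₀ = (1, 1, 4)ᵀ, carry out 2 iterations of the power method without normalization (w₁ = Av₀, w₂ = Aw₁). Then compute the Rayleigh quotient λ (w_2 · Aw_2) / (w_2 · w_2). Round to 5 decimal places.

w1 = Av₀ = (17, 11, 5)
w2 = Aw1 = (37, 82, 79)
Aw2 = (353, 653, 230)
w2·Aw2 = 37·353 + 82·653 + 79·230 = 84777; w2·w2 = 37·37 + 82·82 + 79·79 = 14334
λ ≈ 84777/14334 = 5.91440

5.91440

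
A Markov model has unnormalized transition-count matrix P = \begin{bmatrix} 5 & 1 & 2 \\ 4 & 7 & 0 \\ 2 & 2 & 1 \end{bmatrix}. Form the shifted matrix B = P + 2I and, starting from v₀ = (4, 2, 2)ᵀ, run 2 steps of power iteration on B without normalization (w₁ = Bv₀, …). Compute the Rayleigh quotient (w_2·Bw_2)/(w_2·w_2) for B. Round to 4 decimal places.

B = P + 2I has rows (7, 1, 2); (4, 9, 0); (2, 2, 3)
w1 = Bv₀ = (7·4 + 1·2 + 2·2; 4·4 + 9·2 + 0·2; 2·4 + 2·2 + 3·2) = (34, 34, 18)
w2 = Bw1 = (7·34 + 1·34 + 2·18; 4·34 + 9·34 + 0·18; 2·34 + 2·34 + 3·18) = (308, 442, 190)
Bw2 = (2978, 5210, 2070)
w2·Bw2 = 3613344; w2·w2 = 326328; μ ≈ 3613344/326328 = 11.0727

μ ≈ 11.0727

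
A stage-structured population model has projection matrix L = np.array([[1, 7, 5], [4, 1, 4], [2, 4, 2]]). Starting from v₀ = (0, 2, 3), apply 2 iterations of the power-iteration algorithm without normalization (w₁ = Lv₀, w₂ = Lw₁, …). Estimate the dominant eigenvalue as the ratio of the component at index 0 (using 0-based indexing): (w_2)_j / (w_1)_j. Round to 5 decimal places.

w1 = Lv₀ = (29, 14, 14)
w2 = Lw1 = (197, 186, 142)
Ratio at component: 197 / 29 = 6.79310

6.79310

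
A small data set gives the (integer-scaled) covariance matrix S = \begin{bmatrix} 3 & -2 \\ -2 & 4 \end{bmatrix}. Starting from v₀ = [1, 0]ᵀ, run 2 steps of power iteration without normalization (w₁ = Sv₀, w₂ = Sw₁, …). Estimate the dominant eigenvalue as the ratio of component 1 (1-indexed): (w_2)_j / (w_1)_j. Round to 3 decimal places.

w1 = Sv₀ = (3, -2)
w2 = Sw1 = (13, -14)
Ratio at component: 13 / 3 = 4.333

λ ≈ 4.333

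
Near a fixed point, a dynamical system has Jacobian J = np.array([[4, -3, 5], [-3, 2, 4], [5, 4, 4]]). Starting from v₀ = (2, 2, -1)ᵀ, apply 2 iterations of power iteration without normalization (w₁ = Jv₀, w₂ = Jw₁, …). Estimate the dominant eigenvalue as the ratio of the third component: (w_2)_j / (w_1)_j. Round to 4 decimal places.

w1 = Jv₀ = (4·2 + (-3)·2 + 5·(-1); (-3)·2 + 2·2 + 4·(-1); 5·2 + 4·2 + 4·(-1)) = (-3, -6, 14)
w2 = Jw1 = (4·(-3) + (-3)·(-6) + 5·14; (-3)·(-3) + 2·(-6) + 4·14; 5·(-3) + 4·(-6) + 4·14) = (76, 53, 17)
Ratio at component: 17 / 14 = 1.2143

1.2143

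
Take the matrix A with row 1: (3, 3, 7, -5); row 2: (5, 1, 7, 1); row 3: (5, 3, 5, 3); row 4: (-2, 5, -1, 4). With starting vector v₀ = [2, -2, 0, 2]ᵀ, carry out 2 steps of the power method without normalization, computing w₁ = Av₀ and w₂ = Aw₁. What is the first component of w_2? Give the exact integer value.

w1 = Av₀ = (3·2 + 3·(-2) + 7·0 + (-5)·2; 5·2 + 1·(-2) + 7·0 + 1·2; 5·2 + 3·(-2) + 5·0 + 3·2; (-2)·2 + 5·(-2) + (-1)·0 + 4·2) = (-10, 10, 10, -6)
w2 = Aw1 = (3·(-10) + 3·10 + 7·10 + (-5)·(-6); 5·(-10) + 1·10 + 7·10 + 1·(-6); 5·(-10) + 3·10 + 5·10 + 3·(-6); (-2)·(-10) + 5·10 + (-1)·10 + 4·(-6)) = (100, 24, 12, 36)
The requested component of w2 is 100.

100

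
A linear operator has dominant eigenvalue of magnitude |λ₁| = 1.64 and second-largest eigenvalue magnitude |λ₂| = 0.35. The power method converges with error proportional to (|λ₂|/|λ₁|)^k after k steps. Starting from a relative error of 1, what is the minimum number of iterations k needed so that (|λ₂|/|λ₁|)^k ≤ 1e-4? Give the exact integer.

|λ₂/λ₁| = 0.35/1.64 = 0.21341
Need k ≥ ln(1e-4) / ln(0.21341) = -9.2103 / -1.5445 ≈ 5.963
Smallest integer k satisfying the bound: 6

6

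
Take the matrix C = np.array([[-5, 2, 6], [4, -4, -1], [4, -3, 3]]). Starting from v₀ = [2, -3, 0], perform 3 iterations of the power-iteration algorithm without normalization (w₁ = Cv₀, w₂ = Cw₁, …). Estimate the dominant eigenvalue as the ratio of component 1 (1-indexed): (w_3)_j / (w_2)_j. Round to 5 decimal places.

w1 = Cv₀ = ((-5)·2 + 2·(-3) + 6·0; 4·2 + (-4)·(-3) + (-1)·0; 4·2 + (-3)·(-3) + 3·0) = (-16, 20, 17)
w2 = Cw1 = ((-5)·(-16) + 2·20 + 6·17; 4·(-16) + (-4)·20 + (-1)·17; 4·(-16) + (-3)·20 + 3·17) = (222, -161, -73)
w3 = Cw2 = (-1870, 1605, 1152)
Ratio at component: -1870 / 222 = -8.42342

-8.42342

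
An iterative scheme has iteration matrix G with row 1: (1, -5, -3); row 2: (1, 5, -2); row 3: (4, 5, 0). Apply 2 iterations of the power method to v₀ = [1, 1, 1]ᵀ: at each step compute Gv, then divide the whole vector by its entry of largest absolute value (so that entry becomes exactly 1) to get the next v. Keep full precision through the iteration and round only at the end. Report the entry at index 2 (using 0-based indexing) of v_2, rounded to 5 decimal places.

Gv0 = (-7.000000, 4.000000, 9.000000); divide by 9.000000 → v1 = (-0.777778, 0.444444, 1.000000)
Gv1 = (-6.000000, -0.555556, -0.888889); divide by -6.000000 → v2 = (1.000000, 0.092593, 0.148148)
Requested entry of v2: -8/-54 = 0.14815

0.14815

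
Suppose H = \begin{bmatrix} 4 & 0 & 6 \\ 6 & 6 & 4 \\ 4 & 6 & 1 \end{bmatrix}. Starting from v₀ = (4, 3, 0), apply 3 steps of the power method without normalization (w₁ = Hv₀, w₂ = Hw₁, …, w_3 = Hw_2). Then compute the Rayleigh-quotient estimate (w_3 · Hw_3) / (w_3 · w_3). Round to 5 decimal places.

w1 = Hv₀ = (4·4 + 0·3 + 6·0; 6·4 + 6·3 + 4·0; 4·4 + 6·3 + 1·0) = (16, 42, 34)
w2 = Hw1 = (4·16 + 0·42 + 6·34; 6·16 + 6·42 + 4·34; 4·16 + 6·42 + 1·34) = (268, 484, 350)
w3 = Hw2 = (3172, 5912, 4326)
Hw3 = (38644, 71808, 52486)
w3·Hw3 = 3172·38644 + 5912·71808 + 4326·52486 = 774162100; w3·w3 = 3172·3172 + 5912·5912 + 4326·4326 = 63727604
λ ≈ 774162100/63727604 = 12.14799

λ ≈ 12.14799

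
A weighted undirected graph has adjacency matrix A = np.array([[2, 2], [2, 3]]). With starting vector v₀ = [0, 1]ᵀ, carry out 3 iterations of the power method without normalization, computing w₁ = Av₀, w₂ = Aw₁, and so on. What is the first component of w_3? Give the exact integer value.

46

w1 = Av₀ = (2, 3)
w2 = Aw1 = (10, 13)
w3 = Aw2 = (46, 59)
The requested component of w3 is 46.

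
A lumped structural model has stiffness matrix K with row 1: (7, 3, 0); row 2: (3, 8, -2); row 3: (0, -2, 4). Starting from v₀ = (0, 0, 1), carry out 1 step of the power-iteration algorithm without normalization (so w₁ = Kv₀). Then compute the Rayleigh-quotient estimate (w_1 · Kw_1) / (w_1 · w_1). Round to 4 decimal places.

6.4000

w1 = Kv₀ = (7·0 + 3·0 + 0·1; 3·0 + 8·0 + (-2)·1; 0·0 + (-2)·0 + 4·1) = (0, -2, 4)
Kw1 = (-6, -24, 20)
w1·Kw1 = 0·(-6) + (-2)·(-24) + 4·20 = 128; w1·w1 = 0·0 + (-2)·(-2) + 4·4 = 20
λ ≈ 128/20 = 6.4000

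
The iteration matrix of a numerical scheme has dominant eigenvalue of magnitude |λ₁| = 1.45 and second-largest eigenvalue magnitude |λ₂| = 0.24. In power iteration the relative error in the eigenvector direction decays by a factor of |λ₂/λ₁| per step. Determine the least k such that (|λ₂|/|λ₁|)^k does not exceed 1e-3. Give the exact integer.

4

|λ₂/λ₁| = 0.24/1.45 = 0.16552
Need k ≥ ln(1e-3) / ln(0.16552) = -6.9078 / -1.7987 ≈ 3.840
Smallest integer k satisfying the bound: 4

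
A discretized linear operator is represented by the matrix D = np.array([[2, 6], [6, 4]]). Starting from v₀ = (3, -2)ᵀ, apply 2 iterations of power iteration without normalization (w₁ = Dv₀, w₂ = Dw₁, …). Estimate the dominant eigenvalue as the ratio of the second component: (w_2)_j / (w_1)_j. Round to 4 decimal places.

λ ≈ 0.4000

w1 = Dv₀ = (2·3 + 6·(-2); 6·3 + 4·(-2)) = (-6, 10)
w2 = Dw1 = (2·(-6) + 6·10; 6·(-6) + 4·10) = (48, 4)
Ratio at component: 4 / 10 = 0.4000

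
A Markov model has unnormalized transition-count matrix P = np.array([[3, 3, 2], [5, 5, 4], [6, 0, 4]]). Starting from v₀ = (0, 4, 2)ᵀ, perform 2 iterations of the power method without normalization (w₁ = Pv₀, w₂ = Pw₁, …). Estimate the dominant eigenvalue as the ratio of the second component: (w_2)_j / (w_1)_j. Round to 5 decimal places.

w1 = Pv₀ = (3·0 + 3·4 + 2·2; 5·0 + 5·4 + 4·2; 6·0 + 0·4 + 4·2) = (16, 28, 8)
w2 = Pw1 = (3·16 + 3·28 + 2·8; 5·16 + 5·28 + 4·8; 6·16 + 0·28 + 4·8) = (148, 252, 128)
Ratio at component: 252 / 28 = 9.00000

λ ≈ 9.00000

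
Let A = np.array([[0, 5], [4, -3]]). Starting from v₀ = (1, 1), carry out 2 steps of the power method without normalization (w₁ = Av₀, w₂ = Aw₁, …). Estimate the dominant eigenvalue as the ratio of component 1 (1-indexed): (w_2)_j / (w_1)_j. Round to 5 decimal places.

w1 = Av₀ = (0·1 + 5·1; 4·1 + (-3)·1) = (5, 1)
w2 = Aw1 = (0·5 + 5·1; 4·5 + (-3)·1) = (5, 17)
Ratio at component: 5 / 5 = 1.00000

λ ≈ 1.00000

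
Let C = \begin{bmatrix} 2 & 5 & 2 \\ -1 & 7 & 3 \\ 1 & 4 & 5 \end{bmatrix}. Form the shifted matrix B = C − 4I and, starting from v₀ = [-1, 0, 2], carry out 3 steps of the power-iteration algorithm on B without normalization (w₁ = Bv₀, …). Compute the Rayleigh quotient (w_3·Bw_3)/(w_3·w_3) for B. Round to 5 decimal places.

μ ≈ 5.75880

B = C − 4I has rows (-2, 5, 2); (-1, 3, 3); (1, 4, 1)
w1 = Bv₀ = (6, 7, 1)
w2 = Bw1 = (25, 18, 35)
w3 = Bw2 = (110, 134, 132)
Bw3 = (714, 688, 778)
w3·Bw3 = 273428; w3·w3 = 47480; μ ≈ 273428/47480 = 5.75880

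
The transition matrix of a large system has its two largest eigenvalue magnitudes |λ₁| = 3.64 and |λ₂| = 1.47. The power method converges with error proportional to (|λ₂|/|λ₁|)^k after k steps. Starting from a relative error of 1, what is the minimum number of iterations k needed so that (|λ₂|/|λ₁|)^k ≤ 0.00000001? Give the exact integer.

|λ₂/λ₁| = 1.47/3.64 = 0.40385
Need k ≥ ln(0.00000001) / ln(0.40385) = -18.4207 / -0.9067 ≈ 20.316
Smallest integer k satisfying the bound: 21

21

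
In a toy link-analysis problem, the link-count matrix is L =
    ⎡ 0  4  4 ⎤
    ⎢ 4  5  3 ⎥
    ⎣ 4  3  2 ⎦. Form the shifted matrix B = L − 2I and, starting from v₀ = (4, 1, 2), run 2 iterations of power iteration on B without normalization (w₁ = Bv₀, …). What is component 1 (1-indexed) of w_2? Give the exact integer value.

B = L − 2I has rows (-2, 4, 4); (4, 3, 3); (4, 3, 0)
w1 = Bv₀ = (4, 25, 19)
w2 = Bw1 = (168, 148, 91)
Requested component of w2: 168

168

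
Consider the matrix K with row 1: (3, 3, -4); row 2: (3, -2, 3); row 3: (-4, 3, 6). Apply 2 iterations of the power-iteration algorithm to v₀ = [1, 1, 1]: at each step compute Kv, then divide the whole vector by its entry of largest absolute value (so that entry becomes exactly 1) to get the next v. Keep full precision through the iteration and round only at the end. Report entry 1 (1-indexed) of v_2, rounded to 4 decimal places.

Kv0 = (2.00000, 4.00000, 5.00000); divide by 5.00000 → v1 = (0.40000, 0.80000, 1.00000)
Kv1 = (-0.40000, 2.60000, 6.80000); divide by 6.80000 → v2 = (-0.05882, 0.38235, 1.00000)
Requested entry of v2: -2/34 = -0.0588

-0.0588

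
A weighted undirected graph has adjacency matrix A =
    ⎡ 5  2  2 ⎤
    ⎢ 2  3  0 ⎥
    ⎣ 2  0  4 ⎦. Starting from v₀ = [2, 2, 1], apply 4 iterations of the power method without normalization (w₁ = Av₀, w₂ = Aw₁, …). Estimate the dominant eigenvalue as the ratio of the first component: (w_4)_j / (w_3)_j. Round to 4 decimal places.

w1 = Av₀ = (5·2 + 2·2 + 2·1; 2·2 + 3·2 + 0·1; 2·2 + 0·2 + 4·1) = (16, 10, 8)
w2 = Aw1 = (5·16 + 2·10 + 2·8; 2·16 + 3·10 + 0·8; 2·16 + 0·10 + 4·8) = (116, 62, 64)
w3 = Aw2 = (832, 418, 488)
w4 = Aw3 = (5972, 2918, 3616)
Ratio at component: 5972 / 832 = 7.1779

λ ≈ 7.1779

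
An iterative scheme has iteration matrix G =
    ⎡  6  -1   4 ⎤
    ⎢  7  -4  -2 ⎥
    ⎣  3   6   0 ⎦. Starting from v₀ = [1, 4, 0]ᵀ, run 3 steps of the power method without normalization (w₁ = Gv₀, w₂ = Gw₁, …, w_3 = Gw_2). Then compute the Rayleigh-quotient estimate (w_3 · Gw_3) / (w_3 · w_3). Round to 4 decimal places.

w1 = Gv₀ = (6·1 + (-1)·4 + 4·0; 7·1 + (-4)·4 + (-2)·0; 3·1 + 6·4 + 0·0) = (2, -9, 27)
w2 = Gw1 = (6·2 + (-1)·(-9) + 4·27; 7·2 + (-4)·(-9) + (-2)·27; 3·2 + 6·(-9) + 0·27) = (129, -4, -48)
w3 = Gw2 = (586, 1015, 363)
Gw3 = (3953, -684, 7848)
w3·Gw3 = 586·3953 + 1015·(-684) + 363·7848 = 4471022; w3·w3 = 586·586 + 1015·1015 + 363·363 = 1505390
λ ≈ 4471022/1505390 = 2.9700

2.9700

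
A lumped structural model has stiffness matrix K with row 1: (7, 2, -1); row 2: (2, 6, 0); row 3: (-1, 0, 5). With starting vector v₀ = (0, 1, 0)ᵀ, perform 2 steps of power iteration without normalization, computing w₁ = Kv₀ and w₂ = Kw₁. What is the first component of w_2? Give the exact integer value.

26

w1 = Kv₀ = (7·0 + 2·1 + (-1)·0; 2·0 + 6·1 + 0·0; (-1)·0 + 0·1 + 5·0) = (2, 6, 0)
w2 = Kw1 = (7·2 + 2·6 + (-1)·0; 2·2 + 6·6 + 0·0; (-1)·2 + 0·6 + 5·0) = (26, 40, -2)
The requested component of w2 is 26.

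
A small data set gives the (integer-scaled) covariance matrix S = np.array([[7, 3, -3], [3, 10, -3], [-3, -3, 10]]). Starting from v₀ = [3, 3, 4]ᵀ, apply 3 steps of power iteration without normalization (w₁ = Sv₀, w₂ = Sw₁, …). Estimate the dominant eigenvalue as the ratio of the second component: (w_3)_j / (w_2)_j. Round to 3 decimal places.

λ ≈ 10.651

w1 = Sv₀ = (18, 27, 22)
w2 = Sw1 = (141, 258, 85)
w3 = Sw2 = (1506, 2748, -347)
Ratio at component: 2748 / 258 = 10.651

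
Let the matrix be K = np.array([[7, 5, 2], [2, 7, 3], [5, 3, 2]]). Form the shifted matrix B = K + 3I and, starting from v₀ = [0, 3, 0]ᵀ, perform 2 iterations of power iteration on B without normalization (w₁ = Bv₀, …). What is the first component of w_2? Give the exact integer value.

B = K + 3I has rows (10, 5, 2); (2, 10, 3); (5, 3, 5)
w1 = Bv₀ = (10·0 + 5·3 + 2·0; 2·0 + 10·3 + 3·0; 5·0 + 3·3 + 5·0) = (15, 30, 9)
w2 = Bw1 = (10·15 + 5·30 + 2·9; 2·15 + 10·30 + 3·9; 5·15 + 3·30 + 5·9) = (318, 357, 210)
Requested component of w2: 318

318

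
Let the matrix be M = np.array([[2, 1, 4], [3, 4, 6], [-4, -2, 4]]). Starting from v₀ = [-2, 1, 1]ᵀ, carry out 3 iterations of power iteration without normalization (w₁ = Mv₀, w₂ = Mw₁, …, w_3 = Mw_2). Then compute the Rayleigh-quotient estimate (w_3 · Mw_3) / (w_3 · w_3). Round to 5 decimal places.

w1 = Mv₀ = (2·(-2) + 1·1 + 4·1; 3·(-2) + 4·1 + 6·1; (-4)·(-2) + (-2)·1 + 4·1) = (1, 4, 10)
w2 = Mw1 = (2·1 + 1·4 + 4·10; 3·1 + 4·4 + 6·10; (-4)·1 + (-2)·4 + 4·10) = (46, 79, 28)
w3 = Mw2 = (283, 622, -230)
Mw3 = (268, 1957, -3296)
w3·Mw3 = 283·268 + 622·1957 + (-230)·(-3296) = 2051178; w3·w3 = 283·283 + 622·622 + (-230)·(-230) = 519873
λ ≈ 2051178/519873 = 3.94554

λ ≈ 3.94554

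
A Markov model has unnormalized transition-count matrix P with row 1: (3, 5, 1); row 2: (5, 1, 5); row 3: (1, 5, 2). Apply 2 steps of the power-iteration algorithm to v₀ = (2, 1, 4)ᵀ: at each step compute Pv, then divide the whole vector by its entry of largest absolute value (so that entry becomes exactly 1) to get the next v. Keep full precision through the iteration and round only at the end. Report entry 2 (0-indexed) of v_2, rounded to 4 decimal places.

Pv0 = (15.00000, 31.00000, 15.00000); divide by 31.00000 → v1 = (0.48387, 1.00000, 0.48387)
Pv1 = (6.93548, 5.83871, 6.45161); divide by 6.93548 → v2 = (1.00000, 0.84186, 0.93023)
Requested entry of v2: 200/215 = 0.9302

0.9302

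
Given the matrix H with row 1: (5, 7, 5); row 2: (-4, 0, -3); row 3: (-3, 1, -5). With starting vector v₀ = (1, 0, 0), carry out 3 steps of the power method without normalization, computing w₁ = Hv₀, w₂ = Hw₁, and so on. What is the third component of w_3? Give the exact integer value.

63

w1 = Hv₀ = (5, -4, -3)
w2 = Hw1 = (-18, -11, -4)
w3 = Hw2 = (-187, 84, 63)
The requested component of w3 is 63.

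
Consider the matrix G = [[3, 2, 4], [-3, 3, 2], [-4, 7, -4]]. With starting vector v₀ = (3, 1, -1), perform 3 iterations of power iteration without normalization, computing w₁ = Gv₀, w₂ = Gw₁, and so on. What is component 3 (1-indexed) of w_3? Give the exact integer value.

-13

w1 = Gv₀ = (3·3 + 2·1 + 4·(-1); (-3)·3 + 3·1 + 2·(-1); (-4)·3 + 7·1 + (-4)·(-1)) = (7, -8, -1)
w2 = Gw1 = (3·7 + 2·(-8) + 4·(-1); (-3)·7 + 3·(-8) + 2·(-1); (-4)·7 + 7·(-8) + (-4)·(-1)) = (1, -47, -80)
w3 = Gw2 = (-411, -304, -13)
The requested component of w3 is -13.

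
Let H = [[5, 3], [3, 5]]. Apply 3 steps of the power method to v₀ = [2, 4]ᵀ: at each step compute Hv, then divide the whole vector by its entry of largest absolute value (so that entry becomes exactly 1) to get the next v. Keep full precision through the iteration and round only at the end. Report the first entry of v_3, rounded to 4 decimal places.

0.9896

Hv0 = (22.00000, 26.00000); divide by 26.00000 → v1 = (0.84615, 1.00000)
Hv1 = (7.23077, 7.53846); divide by 7.53846 → v2 = (0.95918, 1.00000)
Hv2 = (7.79592, 7.87755); divide by 7.87755 → v3 = (0.98964, 1.00000)
Requested entry of v3: 1528/1544 = 0.9896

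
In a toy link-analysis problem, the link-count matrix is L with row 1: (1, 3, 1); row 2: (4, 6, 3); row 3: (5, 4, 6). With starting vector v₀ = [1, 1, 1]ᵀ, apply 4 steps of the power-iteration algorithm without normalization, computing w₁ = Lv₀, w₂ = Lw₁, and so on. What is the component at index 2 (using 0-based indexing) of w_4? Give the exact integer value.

20869

w1 = Lv₀ = (5, 13, 15)
w2 = Lw1 = (59, 143, 167)
w3 = Lw2 = (655, 1595, 1869)
w4 = Lw3 = (7309, 17797, 20869)
The requested component of w4 is 20869.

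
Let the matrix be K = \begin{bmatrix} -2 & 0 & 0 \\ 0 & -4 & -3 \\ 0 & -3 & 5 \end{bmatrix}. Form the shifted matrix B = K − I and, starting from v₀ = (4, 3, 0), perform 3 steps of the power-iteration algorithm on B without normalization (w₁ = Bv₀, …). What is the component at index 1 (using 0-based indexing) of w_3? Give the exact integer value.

-537

B = K − I has rows (-3, 0, 0); (0, -5, -3); (0, -3, 4)
w1 = Bv₀ = ((-3)·4 + 0·3 + 0·0; 0·4 + (-5)·3 + (-3)·0; 0·4 + (-3)·3 + 4·0) = (-12, -15, -9)
w2 = Bw1 = ((-3)·(-12) + 0·(-15) + 0·(-9); 0·(-12) + (-5)·(-15) + (-3)·(-9); 0·(-12) + (-3)·(-15) + 4·(-9)) = (36, 102, 9)
w3 = Bw2 = (-108, -537, -270)
Requested component of w3: -537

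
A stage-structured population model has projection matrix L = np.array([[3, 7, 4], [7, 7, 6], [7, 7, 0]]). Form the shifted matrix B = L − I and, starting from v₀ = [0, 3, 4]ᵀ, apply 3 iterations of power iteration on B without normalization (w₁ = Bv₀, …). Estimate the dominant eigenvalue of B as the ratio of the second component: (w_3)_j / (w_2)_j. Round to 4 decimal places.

μ ≈ 16.2251

B = L − I has rows (2, 7, 4); (7, 6, 6); (7, 7, -1)
w1 = Bv₀ = (37, 42, 17)
w2 = Bw1 = (436, 613, 536)
w3 = Bw2 = (7307, 9946, 6807)
Ratio: 9946/613 = 16.2251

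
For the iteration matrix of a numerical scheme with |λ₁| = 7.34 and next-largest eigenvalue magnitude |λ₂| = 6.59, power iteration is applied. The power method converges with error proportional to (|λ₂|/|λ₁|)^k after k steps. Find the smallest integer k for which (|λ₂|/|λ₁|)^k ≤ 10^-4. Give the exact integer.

86

|λ₂/λ₁| = 6.59/7.34 = 0.89782
Need k ≥ ln(10^-4) / ln(0.89782) = -9.2103 / -0.1078 ≈ 85.451
Smallest integer k satisfying the bound: 86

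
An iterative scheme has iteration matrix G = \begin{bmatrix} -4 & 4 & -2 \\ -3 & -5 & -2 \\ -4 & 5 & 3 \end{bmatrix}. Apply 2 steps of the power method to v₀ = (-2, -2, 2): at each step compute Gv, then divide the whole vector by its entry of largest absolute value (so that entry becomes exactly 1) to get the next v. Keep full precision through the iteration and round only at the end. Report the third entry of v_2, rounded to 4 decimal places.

1.0000

Gv0 = (-4.00000, 12.00000, 4.00000); divide by 12.00000 → v1 = (-0.33333, 1.00000, 0.33333)
Gv1 = (4.66667, -4.66667, 7.33333); divide by 7.33333 → v2 = (0.63636, -0.63636, 1.00000)
Requested entry of v2: 88/88 = 1.0000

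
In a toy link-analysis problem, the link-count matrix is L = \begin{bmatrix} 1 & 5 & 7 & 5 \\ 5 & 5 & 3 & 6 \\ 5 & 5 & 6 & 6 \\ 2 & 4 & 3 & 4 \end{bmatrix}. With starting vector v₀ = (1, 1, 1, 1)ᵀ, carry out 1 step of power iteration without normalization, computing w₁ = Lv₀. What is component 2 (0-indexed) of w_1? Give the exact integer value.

22

w1 = Lv₀ = (1·1 + 5·1 + 7·1 + 5·1; 5·1 + 5·1 + 3·1 + 6·1; 5·1 + 5·1 + 6·1 + 6·1; 2·1 + 4·1 + 3·1 + 4·1) = (18, 19, 22, 13)
The requested component of w1 is 22.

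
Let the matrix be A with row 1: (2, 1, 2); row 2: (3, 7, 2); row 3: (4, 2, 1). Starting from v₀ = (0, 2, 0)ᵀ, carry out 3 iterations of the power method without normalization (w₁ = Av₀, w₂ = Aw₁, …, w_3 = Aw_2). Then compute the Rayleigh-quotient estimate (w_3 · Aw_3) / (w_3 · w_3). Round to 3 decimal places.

8.603

w1 = Av₀ = (2·0 + 1·2 + 2·0; 3·0 + 7·2 + 2·0; 4·0 + 2·2 + 1·0) = (2, 14, 4)
w2 = Aw1 = (2·2 + 1·14 + 2·4; 3·2 + 7·14 + 2·4; 4·2 + 2·14 + 1·4) = (26, 112, 40)
w3 = Aw2 = (244, 942, 368)
Aw3 = (2166, 8062, 3228)
w3·Aw3 = 244·2166 + 942·8062 + 368·3228 = 9310812; w3·w3 = 244·244 + 942·942 + 368·368 = 1082324
λ ≈ 9310812/1082324 = 8.603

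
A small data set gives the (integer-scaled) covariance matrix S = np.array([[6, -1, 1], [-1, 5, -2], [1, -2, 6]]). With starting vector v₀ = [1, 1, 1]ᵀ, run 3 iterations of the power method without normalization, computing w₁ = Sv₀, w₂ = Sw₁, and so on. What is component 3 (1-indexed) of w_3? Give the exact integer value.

243

w1 = Sv₀ = (6, 2, 5)
w2 = Sw1 = (39, -6, 32)
w3 = Sw2 = (272, -133, 243)
The requested component of w3 is 243.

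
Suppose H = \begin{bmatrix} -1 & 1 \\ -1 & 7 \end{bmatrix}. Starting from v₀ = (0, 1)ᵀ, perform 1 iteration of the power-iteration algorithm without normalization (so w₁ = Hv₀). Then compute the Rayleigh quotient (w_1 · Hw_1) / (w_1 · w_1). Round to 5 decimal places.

w1 = Hv₀ = (1, 7)
Hw1 = (6, 48)
w1·Hw1 = 1·6 + 7·48 = 342; w1·w1 = 1·1 + 7·7 = 50
λ ≈ 342/50 = 6.84000

λ ≈ 6.84000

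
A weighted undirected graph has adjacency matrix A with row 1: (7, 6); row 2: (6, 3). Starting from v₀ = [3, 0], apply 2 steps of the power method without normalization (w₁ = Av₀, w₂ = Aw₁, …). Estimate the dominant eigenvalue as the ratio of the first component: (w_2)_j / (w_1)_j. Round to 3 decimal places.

w1 = Av₀ = (7·3 + 6·0; 6·3 + 3·0) = (21, 18)
w2 = Aw1 = (7·21 + 6·18; 6·21 + 3·18) = (255, 180)
Ratio at component: 255 / 21 = 12.143

λ ≈ 12.143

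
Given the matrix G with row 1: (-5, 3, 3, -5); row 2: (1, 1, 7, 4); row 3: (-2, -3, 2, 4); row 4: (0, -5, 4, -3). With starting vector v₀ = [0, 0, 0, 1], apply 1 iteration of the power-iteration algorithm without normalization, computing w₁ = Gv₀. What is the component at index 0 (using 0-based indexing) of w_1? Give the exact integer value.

-5

w1 = Gv₀ = (-5, 4, 4, -3)
The requested component of w1 is -5.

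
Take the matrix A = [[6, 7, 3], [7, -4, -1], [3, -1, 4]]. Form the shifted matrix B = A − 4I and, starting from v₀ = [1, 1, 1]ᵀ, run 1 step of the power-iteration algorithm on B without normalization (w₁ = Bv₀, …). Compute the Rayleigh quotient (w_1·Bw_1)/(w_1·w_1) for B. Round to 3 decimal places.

μ ≈ 0.474

B = A − 4I has rows (2, 7, 3); (7, -8, -1); (3, -1, 0)
w1 = Bv₀ = (12, -2, 2)
Bw1 = (16, 98, 38)
w1·Bw1 = 72; w1·w1 = 152; μ ≈ 72/152 = 0.474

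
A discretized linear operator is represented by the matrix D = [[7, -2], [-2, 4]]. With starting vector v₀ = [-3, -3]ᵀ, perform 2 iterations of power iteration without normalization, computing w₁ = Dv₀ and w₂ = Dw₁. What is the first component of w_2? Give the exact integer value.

-93

w1 = Dv₀ = (7·(-3) + (-2)·(-3); (-2)·(-3) + 4·(-3)) = (-15, -6)
w2 = Dw1 = (7·(-15) + (-2)·(-6); (-2)·(-15) + 4·(-6)) = (-93, 6)
The requested component of w2 is -93.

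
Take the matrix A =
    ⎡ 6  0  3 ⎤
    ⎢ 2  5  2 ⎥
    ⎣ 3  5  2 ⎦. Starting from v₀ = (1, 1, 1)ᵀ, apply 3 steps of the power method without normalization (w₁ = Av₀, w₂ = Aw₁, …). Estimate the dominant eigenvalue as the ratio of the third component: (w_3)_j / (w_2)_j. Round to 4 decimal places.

λ ≈ 9.2500

w1 = Av₀ = (6·1 + 0·1 + 3·1; 2·1 + 5·1 + 2·1; 3·1 + 5·1 + 2·1) = (9, 9, 10)
w2 = Aw1 = (6·9 + 0·9 + 3·10; 2·9 + 5·9 + 2·10; 3·9 + 5·9 + 2·10) = (84, 83, 92)
w3 = Aw2 = (780, 767, 851)
Ratio at component: 851 / 92 = 9.2500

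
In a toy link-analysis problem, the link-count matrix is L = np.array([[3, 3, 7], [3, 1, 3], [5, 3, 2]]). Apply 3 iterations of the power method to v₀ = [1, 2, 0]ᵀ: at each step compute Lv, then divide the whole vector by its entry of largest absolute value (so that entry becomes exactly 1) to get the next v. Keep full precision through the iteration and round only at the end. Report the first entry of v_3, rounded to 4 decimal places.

1.0000

Lv0 = (9.00000, 5.00000, 11.00000); divide by 11.00000 → v1 = (0.81818, 0.45455, 1.00000)
Lv1 = (10.81818, 5.90909, 7.45455); divide by 10.81818 → v2 = (1.00000, 0.54622, 0.68908)
Lv2 = (9.46218, 5.61345, 8.01681); divide by 9.46218 → v3 = (1.00000, 0.59325, 0.84725)
Requested entry of v3: 1126/1126 = 1.0000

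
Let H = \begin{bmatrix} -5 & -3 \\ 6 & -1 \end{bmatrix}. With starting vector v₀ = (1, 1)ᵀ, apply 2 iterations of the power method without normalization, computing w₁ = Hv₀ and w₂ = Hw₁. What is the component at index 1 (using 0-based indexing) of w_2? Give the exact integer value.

w1 = Hv₀ = (-8, 5)
w2 = Hw1 = (25, -53)
The requested component of w2 is -53.

-53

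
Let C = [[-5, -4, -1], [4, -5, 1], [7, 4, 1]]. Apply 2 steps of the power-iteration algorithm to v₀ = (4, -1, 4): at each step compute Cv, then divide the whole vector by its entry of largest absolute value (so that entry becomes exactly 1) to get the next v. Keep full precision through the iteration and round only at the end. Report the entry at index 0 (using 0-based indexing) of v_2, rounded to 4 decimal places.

Cv0 = (-20.00000, 25.00000, 28.00000); divide by 28.00000 → v1 = (-0.71429, 0.89286, 1.00000)
Cv1 = (-1.00000, -6.32143, -0.42857); divide by -6.32143 → v2 = (0.15819, 1.00000, 0.06780)
Requested entry of v2: -28/-177 = 0.1582

0.1582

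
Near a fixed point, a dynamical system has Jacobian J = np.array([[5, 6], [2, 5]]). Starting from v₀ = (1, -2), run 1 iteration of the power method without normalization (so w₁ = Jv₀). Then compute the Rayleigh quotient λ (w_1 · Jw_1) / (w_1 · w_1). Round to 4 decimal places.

w1 = Jv₀ = (5·1 + 6·(-2); 2·1 + 5·(-2)) = (-7, -8)
Jw1 = (-83, -54)
w1·Jw1 = (-7)·(-83) + (-8)·(-54) = 1013; w1·w1 = (-7)·(-7) + (-8)·(-8) = 113
λ ≈ 1013/113 = 8.9646

8.9646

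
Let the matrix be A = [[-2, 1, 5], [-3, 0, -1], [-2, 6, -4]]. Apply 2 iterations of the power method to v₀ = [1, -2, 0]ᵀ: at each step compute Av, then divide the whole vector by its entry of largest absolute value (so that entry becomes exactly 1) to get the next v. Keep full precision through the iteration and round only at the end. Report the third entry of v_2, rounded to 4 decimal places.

Av0 = (-4.00000, -3.00000, -14.00000); divide by -14.00000 → v1 = (0.28571, 0.21429, 1.00000)
Av1 = (4.64286, -1.85714, -3.28571); divide by 4.64286 → v2 = (1.00000, -0.40000, -0.70769)
Requested entry of v2: 46/-65 = -0.7077

-0.7077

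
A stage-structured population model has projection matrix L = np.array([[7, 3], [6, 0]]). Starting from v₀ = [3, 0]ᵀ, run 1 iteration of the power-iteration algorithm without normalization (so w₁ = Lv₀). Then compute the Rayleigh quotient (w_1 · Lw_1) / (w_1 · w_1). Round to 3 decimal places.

8.482

w1 = Lv₀ = (7·3 + 3·0; 6·3 + 0·0) = (21, 18)
Lw1 = (201, 126)
w1·Lw1 = 21·201 + 18·126 = 6489; w1·w1 = 21·21 + 18·18 = 765
λ ≈ 6489/765 = 8.482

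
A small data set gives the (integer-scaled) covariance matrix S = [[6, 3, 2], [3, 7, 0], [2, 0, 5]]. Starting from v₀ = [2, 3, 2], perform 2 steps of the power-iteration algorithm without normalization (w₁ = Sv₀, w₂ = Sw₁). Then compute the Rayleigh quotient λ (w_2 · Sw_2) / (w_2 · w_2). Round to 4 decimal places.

w1 = Sv₀ = (25, 27, 14)
w2 = Sw1 = (259, 264, 120)
Sw2 = (2586, 2625, 1118)
w2·Sw2 = 259·2586 + 264·2625 + 120·1118 = 1496934; w2·w2 = 259·259 + 264·264 + 120·120 = 151177
λ ≈ 1496934/151177 = 9.9019

9.9019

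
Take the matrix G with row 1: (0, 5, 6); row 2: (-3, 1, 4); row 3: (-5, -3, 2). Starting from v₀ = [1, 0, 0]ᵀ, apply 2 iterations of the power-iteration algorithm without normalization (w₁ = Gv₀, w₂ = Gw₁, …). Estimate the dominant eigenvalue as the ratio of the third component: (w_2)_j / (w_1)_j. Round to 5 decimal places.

w1 = Gv₀ = (0, -3, -5)
w2 = Gw1 = (-45, -23, -1)
Ratio at component: -1 / -5 = 0.20000

λ ≈ 0.20000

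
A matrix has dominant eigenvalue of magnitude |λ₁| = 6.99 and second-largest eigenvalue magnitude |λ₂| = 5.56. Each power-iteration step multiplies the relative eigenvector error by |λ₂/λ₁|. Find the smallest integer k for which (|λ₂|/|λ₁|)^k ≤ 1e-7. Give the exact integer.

|λ₂/λ₁| = 5.56/6.99 = 0.79542
Need k ≥ ln(1e-7) / ln(0.79542) = -16.1181 / -0.2289 ≈ 70.421
Smallest integer k satisfying the bound: 71

71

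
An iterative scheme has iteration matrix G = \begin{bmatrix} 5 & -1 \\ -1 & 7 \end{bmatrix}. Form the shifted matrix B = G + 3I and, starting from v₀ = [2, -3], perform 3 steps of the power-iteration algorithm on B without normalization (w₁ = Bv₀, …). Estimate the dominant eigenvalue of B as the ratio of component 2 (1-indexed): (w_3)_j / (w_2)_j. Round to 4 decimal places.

B = G + 3I has rows (8, -1); (-1, 10)
w1 = Bv₀ = (19, -32)
w2 = Bw1 = (184, -339)
w3 = Bw2 = (1811, -3574)
Ratio: -3574/-339 = 10.5428

10.5428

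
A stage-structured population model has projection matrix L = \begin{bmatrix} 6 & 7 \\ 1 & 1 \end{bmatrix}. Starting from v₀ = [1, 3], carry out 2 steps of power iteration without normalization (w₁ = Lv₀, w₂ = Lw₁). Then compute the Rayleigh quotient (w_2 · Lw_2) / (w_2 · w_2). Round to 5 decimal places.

7.14177

w1 = Lv₀ = (6·1 + 7·3; 1·1 + 1·3) = (27, 4)
w2 = Lw1 = (6·27 + 7·4; 1·27 + 1·4) = (190, 31)
Lw2 = (1357, 221)
w2·Lw2 = 190·1357 + 31·221 = 264681; w2·w2 = 190·190 + 31·31 = 37061
λ ≈ 264681/37061 = 7.14177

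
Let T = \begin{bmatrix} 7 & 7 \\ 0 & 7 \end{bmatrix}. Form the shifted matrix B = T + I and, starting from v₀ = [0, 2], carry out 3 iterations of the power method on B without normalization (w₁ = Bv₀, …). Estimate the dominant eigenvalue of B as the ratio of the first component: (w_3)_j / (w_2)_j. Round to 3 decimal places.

μ ≈ 12.000

B = T + I has rows (8, 7); (0, 8)
w1 = Bv₀ = (14, 16)
w2 = Bw1 = (224, 128)
w3 = Bw2 = (2688, 1024)
Ratio: 2688/224 = 12.000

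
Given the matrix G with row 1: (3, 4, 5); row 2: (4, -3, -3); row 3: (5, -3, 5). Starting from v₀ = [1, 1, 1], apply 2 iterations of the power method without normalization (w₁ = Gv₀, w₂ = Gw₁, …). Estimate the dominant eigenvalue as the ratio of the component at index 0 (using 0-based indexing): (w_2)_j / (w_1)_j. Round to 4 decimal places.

λ ≈ 5.2500

w1 = Gv₀ = (3·1 + 4·1 + 5·1; 4·1 + (-3)·1 + (-3)·1; 5·1 + (-3)·1 + 5·1) = (12, -2, 7)
w2 = Gw1 = (3·12 + 4·(-2) + 5·7; 4·12 + (-3)·(-2) + (-3)·7; 5·12 + (-3)·(-2) + 5·7) = (63, 33, 101)
Ratio at component: 63 / 12 = 5.2500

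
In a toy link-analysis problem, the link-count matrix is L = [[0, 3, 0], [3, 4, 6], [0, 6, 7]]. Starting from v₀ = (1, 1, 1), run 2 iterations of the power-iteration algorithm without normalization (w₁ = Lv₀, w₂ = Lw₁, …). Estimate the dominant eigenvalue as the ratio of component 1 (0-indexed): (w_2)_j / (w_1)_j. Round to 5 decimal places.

w1 = Lv₀ = (0·1 + 3·1 + 0·1; 3·1 + 4·1 + 6·1; 0·1 + 6·1 + 7·1) = (3, 13, 13)
w2 = Lw1 = (0·3 + 3·13 + 0·13; 3·3 + 4·13 + 6·13; 0·3 + 6·13 + 7·13) = (39, 139, 169)
Ratio at component: 139 / 13 = 10.69231

10.69231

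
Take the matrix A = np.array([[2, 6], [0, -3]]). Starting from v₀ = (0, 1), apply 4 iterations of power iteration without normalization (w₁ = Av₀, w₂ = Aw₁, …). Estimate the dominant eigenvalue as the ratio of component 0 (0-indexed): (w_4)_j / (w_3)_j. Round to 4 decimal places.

w1 = Av₀ = (6, -3)
w2 = Aw1 = (-6, 9)
w3 = Aw2 = (42, -27)
w4 = Aw3 = (-78, 81)
Ratio at component: -78 / 42 = -1.8571

-1.8571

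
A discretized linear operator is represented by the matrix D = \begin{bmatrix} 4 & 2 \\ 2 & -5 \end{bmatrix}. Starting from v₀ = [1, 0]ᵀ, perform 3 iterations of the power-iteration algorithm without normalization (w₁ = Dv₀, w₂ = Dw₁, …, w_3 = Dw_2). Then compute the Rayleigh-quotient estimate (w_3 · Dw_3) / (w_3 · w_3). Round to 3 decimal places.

3.118

w1 = Dv₀ = (4·1 + 2·0; 2·1 + (-5)·0) = (4, 2)
w2 = Dw1 = (4·4 + 2·2; 2·4 + (-5)·2) = (20, -2)
w3 = Dw2 = (76, 50)
Dw3 = (404, -98)
w3·Dw3 = 76·404 + 50·(-98) = 25804; w3·w3 = 76·76 + 50·50 = 8276
λ ≈ 25804/8276 = 3.118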